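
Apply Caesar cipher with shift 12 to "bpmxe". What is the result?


Caesar cipher: shift "bpmxe" by 12
  'b' (pos 1) + 12 = pos 13 = 'n'
  'p' (pos 15) + 12 = pos 1 = 'b'
  'm' (pos 12) + 12 = pos 24 = 'y'
  'x' (pos 23) + 12 = pos 9 = 'j'
  'e' (pos 4) + 12 = pos 16 = 'q'
Result: nbyjq

nbyjq


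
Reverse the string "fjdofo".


Input: fjdofo
Reading characters right to left:
  Position 5: 'o'
  Position 4: 'f'
  Position 3: 'o'
  Position 2: 'd'
  Position 1: 'j'
  Position 0: 'f'
Reversed: ofodjf

ofodjf


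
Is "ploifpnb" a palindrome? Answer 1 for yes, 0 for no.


Input: ploifpnb
Reversed: bnpfiolp
  Compare pos 0 ('p') with pos 7 ('b'): MISMATCH
  Compare pos 1 ('l') with pos 6 ('n'): MISMATCH
  Compare pos 2 ('o') with pos 5 ('p'): MISMATCH
  Compare pos 3 ('i') with pos 4 ('f'): MISMATCH
Result: not a palindrome

0


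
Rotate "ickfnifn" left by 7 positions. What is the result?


Input: "ickfnifn", rotate left by 7
First 7 characters: "ickfnif"
Remaining characters: "n"
Concatenate remaining + first: "n" + "ickfnif" = "nickfnif"

nickfnif


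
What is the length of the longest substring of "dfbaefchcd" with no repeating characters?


Input: "dfbaefchcd"
Sliding window (track last position of each char):
  Position 0 ('d'): window [0,0] length 1 -- new best
  Position 1 ('f'): window [0,1] length 2 -- new best
  Position 2 ('b'): window [0,2] length 3 -- new best
  Position 3 ('a'): window [0,3] length 4 -- new best
  Position 4 ('e'): window [0,4] length 5 -- new best
  Position 5 ('f'): repeat (last at 1), move window start to 2
  Position 5 ('f'): window [2,5] length 4
  Position 6 ('c'): window [2,6] length 5
  Position 7 ('h'): window [2,7] length 6 -- new best
  Position 8 ('c'): repeat (last at 6), move window start to 7
  Position 8 ('c'): window [7,8] length 2
  Position 9 ('d'): window [7,9] length 3
Longest substring with no repeats: "baefch" with length 6

6


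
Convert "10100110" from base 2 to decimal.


Input: "10100110" in base 2
Positional expansion:
  Digit '1' (value 1) x 2^7 = 128
  Digit '0' (value 0) x 2^6 = 0
  Digit '1' (value 1) x 2^5 = 32
  Digit '0' (value 0) x 2^4 = 0
  Digit '0' (value 0) x 2^3 = 0
  Digit '1' (value 1) x 2^2 = 4
  Digit '1' (value 1) x 2^1 = 2
  Digit '0' (value 0) x 2^0 = 0
Sum = 166

166


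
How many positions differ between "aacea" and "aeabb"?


Comparing "aacea" and "aeabb" position by position:
  Position 0: 'a' vs 'a' => same
  Position 1: 'a' vs 'e' => DIFFER
  Position 2: 'c' vs 'a' => DIFFER
  Position 3: 'e' vs 'b' => DIFFER
  Position 4: 'a' vs 'b' => DIFFER
Positions that differ: 4

4


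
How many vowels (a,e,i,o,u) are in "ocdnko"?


Input: ocdnko
Checking each character:
  'o' at position 0: vowel (running total: 1)
  'c' at position 1: consonant
  'd' at position 2: consonant
  'n' at position 3: consonant
  'k' at position 4: consonant
  'o' at position 5: vowel (running total: 2)
Total vowels: 2

2


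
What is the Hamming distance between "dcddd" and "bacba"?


Comparing "dcddd" and "bacba" position by position:
  Position 0: 'd' vs 'b' => differ
  Position 1: 'c' vs 'a' => differ
  Position 2: 'd' vs 'c' => differ
  Position 3: 'd' vs 'b' => differ
  Position 4: 'd' vs 'a' => differ
Total differences (Hamming distance): 5

5


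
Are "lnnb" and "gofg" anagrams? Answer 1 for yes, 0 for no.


Strings: "lnnb", "gofg"
Sorted first:  blnn
Sorted second: fggo
Differ at position 0: 'b' vs 'f' => not anagrams

0


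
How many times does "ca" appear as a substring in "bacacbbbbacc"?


Searching for "ca" in "bacacbbbbacc"
Scanning each position:
  Position 0: "ba" => no
  Position 1: "ac" => no
  Position 2: "ca" => MATCH
  Position 3: "ac" => no
  Position 4: "cb" => no
  Position 5: "bb" => no
  Position 6: "bb" => no
  Position 7: "bb" => no
  Position 8: "ba" => no
  Position 9: "ac" => no
  Position 10: "cc" => no
Total occurrences: 1

1


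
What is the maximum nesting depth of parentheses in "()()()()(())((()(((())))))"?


Input: "()()()()(())((()(((())))))"
Tracking depth:
  Position 0 '(': depth becomes 1
  Position 1 ')': depth becomes 0
  Position 2 '(': depth becomes 1
  Position 3 ')': depth becomes 0
  Position 4 '(': depth becomes 1
  Position 5 ')': depth becomes 0
  Position 6 '(': depth becomes 1
  Position 7 ')': depth becomes 0
  Position 8 '(': depth becomes 1
  Position 9 '(': depth becomes 2
  Position 10 ')': depth becomes 1
  Position 11 ')': depth becomes 0
  Position 12 '(': depth becomes 1
  Position 13 '(': depth becomes 2
  Position 14 '(': depth becomes 3
  Position 15 ')': depth becomes 2
  Position 16 '(': depth becomes 3
  Position 17 '(': depth becomes 4
  Position 18 '(': depth becomes 5
  Position 19 '(': depth becomes 6
  Position 20 ')': depth becomes 5
  Position 21 ')': depth becomes 4
  Position 22 ')': depth becomes 3
  Position 23 ')': depth becomes 2
  Position 24 ')': depth becomes 1
  Position 25 ')': depth becomes 0
Maximum depth reached: 6

6


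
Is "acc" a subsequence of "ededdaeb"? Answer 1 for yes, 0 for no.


Check if "acc" is a subsequence of "ededdaeb"
Greedy scan:
  Position 0 ('e'): no match needed
  Position 1 ('d'): no match needed
  Position 2 ('e'): no match needed
  Position 3 ('d'): no match needed
  Position 4 ('d'): no match needed
  Position 5 ('a'): matches sub[0] = 'a'
  Position 6 ('e'): no match needed
  Position 7 ('b'): no match needed
Only matched 1/3 characters => not a subsequence

0


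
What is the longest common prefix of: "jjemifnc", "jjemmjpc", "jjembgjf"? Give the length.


Words: jjemifnc, jjemmjpc, jjembgjf
  Position 0: all 'j' => match
  Position 1: all 'j' => match
  Position 2: all 'e' => match
  Position 3: all 'm' => match
  Position 4: ('i', 'm', 'b') => mismatch, stop
LCP = "jjem" (length 4)

4


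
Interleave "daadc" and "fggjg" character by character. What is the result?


Interleaving "daadc" and "fggjg":
  Position 0: 'd' from first, 'f' from second => "df"
  Position 1: 'a' from first, 'g' from second => "ag"
  Position 2: 'a' from first, 'g' from second => "ag"
  Position 3: 'd' from first, 'j' from second => "dj"
  Position 4: 'c' from first, 'g' from second => "cg"
Result: dfagagdjcg

dfagagdjcg


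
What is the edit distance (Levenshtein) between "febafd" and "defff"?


Computing edit distance: "febafd" -> "defff"
DP table:
           d    e    f    f    f
      0    1    2    3    4    5
  f   1    1    2    2    3    4
  e   2    2    1    2    3    4
  b   3    3    2    2    3    4
  a   4    4    3    3    3    4
  f   5    5    4    3    3    3
  d   6    5    5    4    4    4
Edit distance = dp[6][5] = 4

4


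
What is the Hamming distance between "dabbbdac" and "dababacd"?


Comparing "dabbbdac" and "dababacd" position by position:
  Position 0: 'd' vs 'd' => same
  Position 1: 'a' vs 'a' => same
  Position 2: 'b' vs 'b' => same
  Position 3: 'b' vs 'a' => differ
  Position 4: 'b' vs 'b' => same
  Position 5: 'd' vs 'a' => differ
  Position 6: 'a' vs 'c' => differ
  Position 7: 'c' vs 'd' => differ
Total differences (Hamming distance): 4

4


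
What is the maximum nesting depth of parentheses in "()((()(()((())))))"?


Input: "()((()(()((())))))"
Tracking depth:
  Position 0 '(': depth becomes 1
  Position 1 ')': depth becomes 0
  Position 2 '(': depth becomes 1
  Position 3 '(': depth becomes 2
  Position 4 '(': depth becomes 3
  Position 5 ')': depth becomes 2
  Position 6 '(': depth becomes 3
  Position 7 '(': depth becomes 4
  Position 8 ')': depth becomes 3
  Position 9 '(': depth becomes 4
  Position 10 '(': depth becomes 5
  Position 11 '(': depth becomes 6
  Position 12 ')': depth becomes 5
  Position 13 ')': depth becomes 4
  Position 14 ')': depth becomes 3
  Position 15 ')': depth becomes 2
  Position 16 ')': depth becomes 1
  Position 17 ')': depth becomes 0
Maximum depth reached: 6

6


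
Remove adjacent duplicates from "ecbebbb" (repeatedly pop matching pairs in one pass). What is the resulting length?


Input: ecbebbb
Stack-based adjacent duplicate removal:
  Read 'e': push. Stack: e
  Read 'c': push. Stack: ec
  Read 'b': push. Stack: ecb
  Read 'e': push. Stack: ecbe
  Read 'b': push. Stack: ecbeb
  Read 'b': matches stack top 'b' => pop. Stack: ecbe
  Read 'b': push. Stack: ecbeb
Final stack: "ecbeb" (length 5)

5


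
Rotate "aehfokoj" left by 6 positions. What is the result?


Input: "aehfokoj", rotate left by 6
First 6 characters: "aehfok"
Remaining characters: "oj"
Concatenate remaining + first: "oj" + "aehfok" = "ojaehfok"

ojaehfok


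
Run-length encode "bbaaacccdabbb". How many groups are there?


Input: bbaaacccdabbb
Scanning for consecutive runs:
  Group 1: 'b' x 2 (positions 0-1)
  Group 2: 'a' x 3 (positions 2-4)
  Group 3: 'c' x 3 (positions 5-7)
  Group 4: 'd' x 1 (positions 8-8)
  Group 5: 'a' x 1 (positions 9-9)
  Group 6: 'b' x 3 (positions 10-12)
Total groups: 6

6


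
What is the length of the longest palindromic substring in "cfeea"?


Input: "cfeea"
Checking substrings for palindromes:
  [2:4] "ee" (len 2) => palindrome
Longest palindromic substring: "ee" with length 2

2


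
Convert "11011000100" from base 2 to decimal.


Input: "11011000100" in base 2
Positional expansion:
  Digit '1' (value 1) x 2^10 = 1024
  Digit '1' (value 1) x 2^9 = 512
  Digit '0' (value 0) x 2^8 = 0
  Digit '1' (value 1) x 2^7 = 128
  Digit '1' (value 1) x 2^6 = 64
  Digit '0' (value 0) x 2^5 = 0
  Digit '0' (value 0) x 2^4 = 0
  Digit '0' (value 0) x 2^3 = 0
  Digit '1' (value 1) x 2^2 = 4
  Digit '0' (value 0) x 2^1 = 0
  Digit '0' (value 0) x 2^0 = 0
Sum = 1732

1732


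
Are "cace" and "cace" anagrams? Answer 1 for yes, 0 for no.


Strings: "cace", "cace"
Sorted first:  acce
Sorted second: acce
Sorted forms match => anagrams

1


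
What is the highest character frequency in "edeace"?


Input: edeace
Character counts:
  'a': 1
  'c': 1
  'd': 1
  'e': 3
Maximum frequency: 3

3


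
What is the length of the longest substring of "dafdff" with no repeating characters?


Input: "dafdff"
Sliding window (track last position of each char):
  Position 0 ('d'): window [0,0] length 1 -- new best
  Position 1 ('a'): window [0,1] length 2 -- new best
  Position 2 ('f'): window [0,2] length 3 -- new best
  Position 3 ('d'): repeat (last at 0), move window start to 1
  Position 3 ('d'): window [1,3] length 3
  Position 4 ('f'): repeat (last at 2), move window start to 3
  Position 4 ('f'): window [3,4] length 2
  Position 5 ('f'): repeat (last at 4), move window start to 5
  Position 5 ('f'): window [5,5] length 1
Longest substring with no repeats: "daf" with length 3

3


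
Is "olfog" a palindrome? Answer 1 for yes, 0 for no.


Input: olfog
Reversed: goflo
  Compare pos 0 ('o') with pos 4 ('g'): MISMATCH
  Compare pos 1 ('l') with pos 3 ('o'): MISMATCH
Result: not a palindrome

0


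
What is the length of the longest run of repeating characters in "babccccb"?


Input: "babccccb"
Scanning for longest run:
  Position 1 ('a'): new char, reset run to 1
  Position 2 ('b'): new char, reset run to 1
  Position 3 ('c'): new char, reset run to 1
  Position 4 ('c'): continues run of 'c', length=2
  Position 5 ('c'): continues run of 'c', length=3
  Position 6 ('c'): continues run of 'c', length=4
  Position 7 ('b'): new char, reset run to 1
Longest run: 'c' with length 4

4


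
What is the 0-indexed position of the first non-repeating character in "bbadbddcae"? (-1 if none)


Input: bbadbddcae
Character frequencies:
  'a': 2
  'b': 3
  'c': 1
  'd': 3
  'e': 1
Scanning left to right for freq == 1:
  Position 0 ('b'): freq=3, skip
  Position 1 ('b'): freq=3, skip
  Position 2 ('a'): freq=2, skip
  Position 3 ('d'): freq=3, skip
  Position 4 ('b'): freq=3, skip
  Position 5 ('d'): freq=3, skip
  Position 6 ('d'): freq=3, skip
  Position 7 ('c'): unique! => answer = 7

7


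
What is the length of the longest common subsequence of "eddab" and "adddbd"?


LCS of "eddab" and "adddbd"
DP table:
           a    d    d    d    b    d
      0    0    0    0    0    0    0
  e   0    0    0    0    0    0    0
  d   0    0    1    1    1    1    1
  d   0    0    1    2    2    2    2
  a   0    1    1    2    2    2    2
  b   0    1    1    2    2    3    3
LCS length = dp[5][6] = 3

3


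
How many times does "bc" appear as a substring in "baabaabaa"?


Searching for "bc" in "baabaabaa"
Scanning each position:
  Position 0: "ba" => no
  Position 1: "aa" => no
  Position 2: "ab" => no
  Position 3: "ba" => no
  Position 4: "aa" => no
  Position 5: "ab" => no
  Position 6: "ba" => no
  Position 7: "aa" => no
Total occurrences: 0

0


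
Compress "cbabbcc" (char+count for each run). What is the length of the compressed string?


Input: cbabbcc
Runs:
  'c' x 1 => "c1"
  'b' x 1 => "b1"
  'a' x 1 => "a1"
  'b' x 2 => "b2"
  'c' x 2 => "c2"
Compressed: "c1b1a1b2c2"
Compressed length: 10

10


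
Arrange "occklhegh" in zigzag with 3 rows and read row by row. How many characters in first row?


Zigzag "occklhegh" into 3 rows:
Placing characters:
  'o' => row 0
  'c' => row 1
  'c' => row 2
  'k' => row 1
  'l' => row 0
  'h' => row 1
  'e' => row 2
  'g' => row 1
  'h' => row 0
Rows:
  Row 0: "olh"
  Row 1: "ckhg"
  Row 2: "ce"
First row length: 3

3


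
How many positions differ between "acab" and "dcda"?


Comparing "acab" and "dcda" position by position:
  Position 0: 'a' vs 'd' => DIFFER
  Position 1: 'c' vs 'c' => same
  Position 2: 'a' vs 'd' => DIFFER
  Position 3: 'b' vs 'a' => DIFFER
Positions that differ: 3

3


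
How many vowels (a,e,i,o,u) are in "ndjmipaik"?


Input: ndjmipaik
Checking each character:
  'n' at position 0: consonant
  'd' at position 1: consonant
  'j' at position 2: consonant
  'm' at position 3: consonant
  'i' at position 4: vowel (running total: 1)
  'p' at position 5: consonant
  'a' at position 6: vowel (running total: 2)
  'i' at position 7: vowel (running total: 3)
  'k' at position 8: consonant
Total vowels: 3

3


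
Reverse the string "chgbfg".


Input: chgbfg
Reading characters right to left:
  Position 5: 'g'
  Position 4: 'f'
  Position 3: 'b'
  Position 2: 'g'
  Position 1: 'h'
  Position 0: 'c'
Reversed: gfbghc

gfbghc


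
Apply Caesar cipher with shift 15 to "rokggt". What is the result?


Caesar cipher: shift "rokggt" by 15
  'r' (pos 17) + 15 = pos 6 = 'g'
  'o' (pos 14) + 15 = pos 3 = 'd'
  'k' (pos 10) + 15 = pos 25 = 'z'
  'g' (pos 6) + 15 = pos 21 = 'v'
  'g' (pos 6) + 15 = pos 21 = 'v'
  't' (pos 19) + 15 = pos 8 = 'i'
Result: gdzvvi

gdzvvi


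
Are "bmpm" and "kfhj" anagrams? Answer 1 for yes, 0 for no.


Strings: "bmpm", "kfhj"
Sorted first:  bmmp
Sorted second: fhjk
Differ at position 0: 'b' vs 'f' => not anagrams

0


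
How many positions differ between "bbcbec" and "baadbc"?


Comparing "bbcbec" and "baadbc" position by position:
  Position 0: 'b' vs 'b' => same
  Position 1: 'b' vs 'a' => DIFFER
  Position 2: 'c' vs 'a' => DIFFER
  Position 3: 'b' vs 'd' => DIFFER
  Position 4: 'e' vs 'b' => DIFFER
  Position 5: 'c' vs 'c' => same
Positions that differ: 4

4


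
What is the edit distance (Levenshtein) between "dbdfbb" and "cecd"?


Computing edit distance: "dbdfbb" -> "cecd"
DP table:
           c    e    c    d
      0    1    2    3    4
  d   1    1    2    3    3
  b   2    2    2    3    4
  d   3    3    3    3    3
  f   4    4    4    4    4
  b   5    5    5    5    5
  b   6    6    6    6    6
Edit distance = dp[6][4] = 6

6


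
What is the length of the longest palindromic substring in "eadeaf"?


Input: "eadeaf"
Checking substrings for palindromes:
  No multi-char palindromic substrings found
Longest palindromic substring: "e" with length 1

1


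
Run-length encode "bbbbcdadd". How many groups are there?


Input: bbbbcdadd
Scanning for consecutive runs:
  Group 1: 'b' x 4 (positions 0-3)
  Group 2: 'c' x 1 (positions 4-4)
  Group 3: 'd' x 1 (positions 5-5)
  Group 4: 'a' x 1 (positions 6-6)
  Group 5: 'd' x 2 (positions 7-8)
Total groups: 5

5


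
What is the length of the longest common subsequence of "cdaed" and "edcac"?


LCS of "cdaed" and "edcac"
DP table:
           e    d    c    a    c
      0    0    0    0    0    0
  c   0    0    0    1    1    1
  d   0    0    1    1    1    1
  a   0    0    1    1    2    2
  e   0    1    1    1    2    2
  d   0    1    2    2    2    2
LCS length = dp[5][5] = 2

2


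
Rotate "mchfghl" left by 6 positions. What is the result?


Input: "mchfghl", rotate left by 6
First 6 characters: "mchfgh"
Remaining characters: "l"
Concatenate remaining + first: "l" + "mchfgh" = "lmchfgh"

lmchfgh


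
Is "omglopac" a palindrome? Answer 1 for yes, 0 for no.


Input: omglopac
Reversed: capolgmo
  Compare pos 0 ('o') with pos 7 ('c'): MISMATCH
  Compare pos 1 ('m') with pos 6 ('a'): MISMATCH
  Compare pos 2 ('g') with pos 5 ('p'): MISMATCH
  Compare pos 3 ('l') with pos 4 ('o'): MISMATCH
Result: not a palindrome

0


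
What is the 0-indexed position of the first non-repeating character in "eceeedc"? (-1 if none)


Input: eceeedc
Character frequencies:
  'c': 2
  'd': 1
  'e': 4
Scanning left to right for freq == 1:
  Position 0 ('e'): freq=4, skip
  Position 1 ('c'): freq=2, skip
  Position 2 ('e'): freq=4, skip
  Position 3 ('e'): freq=4, skip
  Position 4 ('e'): freq=4, skip
  Position 5 ('d'): unique! => answer = 5

5


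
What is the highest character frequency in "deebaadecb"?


Input: deebaadecb
Character counts:
  'a': 2
  'b': 2
  'c': 1
  'd': 2
  'e': 3
Maximum frequency: 3

3


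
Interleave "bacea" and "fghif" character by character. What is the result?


Interleaving "bacea" and "fghif":
  Position 0: 'b' from first, 'f' from second => "bf"
  Position 1: 'a' from first, 'g' from second => "ag"
  Position 2: 'c' from first, 'h' from second => "ch"
  Position 3: 'e' from first, 'i' from second => "ei"
  Position 4: 'a' from first, 'f' from second => "af"
Result: bfagcheiaf

bfagcheiaf


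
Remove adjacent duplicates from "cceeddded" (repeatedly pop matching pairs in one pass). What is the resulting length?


Input: cceeddded
Stack-based adjacent duplicate removal:
  Read 'c': push. Stack: c
  Read 'c': matches stack top 'c' => pop. Stack: (empty)
  Read 'e': push. Stack: e
  Read 'e': matches stack top 'e' => pop. Stack: (empty)
  Read 'd': push. Stack: d
  Read 'd': matches stack top 'd' => pop. Stack: (empty)
  Read 'd': push. Stack: d
  Read 'e': push. Stack: de
  Read 'd': push. Stack: ded
Final stack: "ded" (length 3)

3


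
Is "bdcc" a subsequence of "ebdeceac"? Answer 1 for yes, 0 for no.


Check if "bdcc" is a subsequence of "ebdeceac"
Greedy scan:
  Position 0 ('e'): no match needed
  Position 1 ('b'): matches sub[0] = 'b'
  Position 2 ('d'): matches sub[1] = 'd'
  Position 3 ('e'): no match needed
  Position 4 ('c'): matches sub[2] = 'c'
  Position 5 ('e'): no match needed
  Position 6 ('a'): no match needed
  Position 7 ('c'): matches sub[3] = 'c'
All 4 characters matched => is a subsequence

1


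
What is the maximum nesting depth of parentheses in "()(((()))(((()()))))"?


Input: "()(((()))(((()()))))"
Tracking depth:
  Position 0 '(': depth becomes 1
  Position 1 ')': depth becomes 0
  Position 2 '(': depth becomes 1
  Position 3 '(': depth becomes 2
  Position 4 '(': depth becomes 3
  Position 5 '(': depth becomes 4
  Position 6 ')': depth becomes 3
  Position 7 ')': depth becomes 2
  Position 8 ')': depth becomes 1
  Position 9 '(': depth becomes 2
  Position 10 '(': depth becomes 3
  Position 11 '(': depth becomes 4
  Position 12 '(': depth becomes 5
  Position 13 ')': depth becomes 4
  Position 14 '(': depth becomes 5
  Position 15 ')': depth becomes 4
  Position 16 ')': depth becomes 3
  Position 17 ')': depth becomes 2
  Position 18 ')': depth becomes 1
  Position 19 ')': depth becomes 0
Maximum depth reached: 5

5


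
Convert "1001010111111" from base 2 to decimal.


Input: "1001010111111" in base 2
Positional expansion:
  Digit '1' (value 1) x 2^12 = 4096
  Digit '0' (value 0) x 2^11 = 0
  Digit '0' (value 0) x 2^10 = 0
  Digit '1' (value 1) x 2^9 = 512
  Digit '0' (value 0) x 2^8 = 0
  Digit '1' (value 1) x 2^7 = 128
  Digit '0' (value 0) x 2^6 = 0
  Digit '1' (value 1) x 2^5 = 32
  Digit '1' (value 1) x 2^4 = 16
  Digit '1' (value 1) x 2^3 = 8
  Digit '1' (value 1) x 2^2 = 4
  Digit '1' (value 1) x 2^1 = 2
  Digit '1' (value 1) x 2^0 = 1
Sum = 4799

4799


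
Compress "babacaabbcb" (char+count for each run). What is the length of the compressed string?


Input: babacaabbcb
Runs:
  'b' x 1 => "b1"
  'a' x 1 => "a1"
  'b' x 1 => "b1"
  'a' x 1 => "a1"
  'c' x 1 => "c1"
  'a' x 2 => "a2"
  'b' x 2 => "b2"
  'c' x 1 => "c1"
  'b' x 1 => "b1"
Compressed: "b1a1b1a1c1a2b2c1b1"
Compressed length: 18

18


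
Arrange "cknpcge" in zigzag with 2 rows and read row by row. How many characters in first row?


Zigzag "cknpcge" into 2 rows:
Placing characters:
  'c' => row 0
  'k' => row 1
  'n' => row 0
  'p' => row 1
  'c' => row 0
  'g' => row 1
  'e' => row 0
Rows:
  Row 0: "cnce"
  Row 1: "kpg"
First row length: 4

4


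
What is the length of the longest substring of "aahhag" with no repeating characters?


Input: "aahhag"
Sliding window (track last position of each char):
  Position 0 ('a'): window [0,0] length 1 -- new best
  Position 1 ('a'): repeat (last at 0), move window start to 1
  Position 1 ('a'): window [1,1] length 1
  Position 2 ('h'): window [1,2] length 2 -- new best
  Position 3 ('h'): repeat (last at 2), move window start to 3
  Position 3 ('h'): window [3,3] length 1
  Position 4 ('a'): window [3,4] length 2
  Position 5 ('g'): window [3,5] length 3 -- new best
Longest substring with no repeats: "hag" with length 3

3


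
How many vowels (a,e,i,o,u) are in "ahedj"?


Input: ahedj
Checking each character:
  'a' at position 0: vowel (running total: 1)
  'h' at position 1: consonant
  'e' at position 2: vowel (running total: 2)
  'd' at position 3: consonant
  'j' at position 4: consonant
Total vowels: 2

2


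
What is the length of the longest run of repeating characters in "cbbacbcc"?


Input: "cbbacbcc"
Scanning for longest run:
  Position 1 ('b'): new char, reset run to 1
  Position 2 ('b'): continues run of 'b', length=2
  Position 3 ('a'): new char, reset run to 1
  Position 4 ('c'): new char, reset run to 1
  Position 5 ('b'): new char, reset run to 1
  Position 6 ('c'): new char, reset run to 1
  Position 7 ('c'): continues run of 'c', length=2
Longest run: 'b' with length 2

2


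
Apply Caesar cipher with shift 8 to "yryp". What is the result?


Caesar cipher: shift "yryp" by 8
  'y' (pos 24) + 8 = pos 6 = 'g'
  'r' (pos 17) + 8 = pos 25 = 'z'
  'y' (pos 24) + 8 = pos 6 = 'g'
  'p' (pos 15) + 8 = pos 23 = 'x'
Result: gzgx

gzgx


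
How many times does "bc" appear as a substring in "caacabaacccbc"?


Searching for "bc" in "caacabaacccbc"
Scanning each position:
  Position 0: "ca" => no
  Position 1: "aa" => no
  Position 2: "ac" => no
  Position 3: "ca" => no
  Position 4: "ab" => no
  Position 5: "ba" => no
  Position 6: "aa" => no
  Position 7: "ac" => no
  Position 8: "cc" => no
  Position 9: "cc" => no
  Position 10: "cb" => no
  Position 11: "bc" => MATCH
Total occurrences: 1

1


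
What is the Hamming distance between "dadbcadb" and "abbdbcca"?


Comparing "dadbcadb" and "abbdbcca" position by position:
  Position 0: 'd' vs 'a' => differ
  Position 1: 'a' vs 'b' => differ
  Position 2: 'd' vs 'b' => differ
  Position 3: 'b' vs 'd' => differ
  Position 4: 'c' vs 'b' => differ
  Position 5: 'a' vs 'c' => differ
  Position 6: 'd' vs 'c' => differ
  Position 7: 'b' vs 'a' => differ
Total differences (Hamming distance): 8

8


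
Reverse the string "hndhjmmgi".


Input: hndhjmmgi
Reading characters right to left:
  Position 8: 'i'
  Position 7: 'g'
  Position 6: 'm'
  Position 5: 'm'
  Position 4: 'j'
  Position 3: 'h'
  Position 2: 'd'
  Position 1: 'n'
  Position 0: 'h'
Reversed: igmmjhdnh

igmmjhdnh


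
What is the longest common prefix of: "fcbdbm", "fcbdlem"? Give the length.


Words: fcbdbm, fcbdlem
  Position 0: all 'f' => match
  Position 1: all 'c' => match
  Position 2: all 'b' => match
  Position 3: all 'd' => match
  Position 4: ('b', 'l') => mismatch, stop
LCP = "fcbd" (length 4)

4


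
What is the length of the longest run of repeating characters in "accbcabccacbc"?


Input: "accbcabccacbc"
Scanning for longest run:
  Position 1 ('c'): new char, reset run to 1
  Position 2 ('c'): continues run of 'c', length=2
  Position 3 ('b'): new char, reset run to 1
  Position 4 ('c'): new char, reset run to 1
  Position 5 ('a'): new char, reset run to 1
  Position 6 ('b'): new char, reset run to 1
  Position 7 ('c'): new char, reset run to 1
  Position 8 ('c'): continues run of 'c', length=2
  Position 9 ('a'): new char, reset run to 1
  Position 10 ('c'): new char, reset run to 1
  Position 11 ('b'): new char, reset run to 1
  Position 12 ('c'): new char, reset run to 1
Longest run: 'c' with length 2

2


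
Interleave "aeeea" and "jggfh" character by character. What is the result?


Interleaving "aeeea" and "jggfh":
  Position 0: 'a' from first, 'j' from second => "aj"
  Position 1: 'e' from first, 'g' from second => "eg"
  Position 2: 'e' from first, 'g' from second => "eg"
  Position 3: 'e' from first, 'f' from second => "ef"
  Position 4: 'a' from first, 'h' from second => "ah"
Result: ajegegefah

ajegegefah


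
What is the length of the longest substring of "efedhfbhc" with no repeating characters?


Input: "efedhfbhc"
Sliding window (track last position of each char):
  Position 0 ('e'): window [0,0] length 1 -- new best
  Position 1 ('f'): window [0,1] length 2 -- new best
  Position 2 ('e'): repeat (last at 0), move window start to 1
  Position 2 ('e'): window [1,2] length 2
  Position 3 ('d'): window [1,3] length 3 -- new best
  Position 4 ('h'): window [1,4] length 4 -- new best
  Position 5 ('f'): repeat (last at 1), move window start to 2
  Position 5 ('f'): window [2,5] length 4
  Position 6 ('b'): window [2,6] length 5 -- new best
  Position 7 ('h'): repeat (last at 4), move window start to 5
  Position 7 ('h'): window [5,7] length 3
  Position 8 ('c'): window [5,8] length 4
Longest substring with no repeats: "edhfb" with length 5

5


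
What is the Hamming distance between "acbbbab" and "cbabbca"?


Comparing "acbbbab" and "cbabbca" position by position:
  Position 0: 'a' vs 'c' => differ
  Position 1: 'c' vs 'b' => differ
  Position 2: 'b' vs 'a' => differ
  Position 3: 'b' vs 'b' => same
  Position 4: 'b' vs 'b' => same
  Position 5: 'a' vs 'c' => differ
  Position 6: 'b' vs 'a' => differ
Total differences (Hamming distance): 5

5


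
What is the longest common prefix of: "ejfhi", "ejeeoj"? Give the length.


Words: ejfhi, ejeeoj
  Position 0: all 'e' => match
  Position 1: all 'j' => match
  Position 2: ('f', 'e') => mismatch, stop
LCP = "ej" (length 2)

2


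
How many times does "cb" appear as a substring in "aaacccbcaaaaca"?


Searching for "cb" in "aaacccbcaaaaca"
Scanning each position:
  Position 0: "aa" => no
  Position 1: "aa" => no
  Position 2: "ac" => no
  Position 3: "cc" => no
  Position 4: "cc" => no
  Position 5: "cb" => MATCH
  Position 6: "bc" => no
  Position 7: "ca" => no
  Position 8: "aa" => no
  Position 9: "aa" => no
  Position 10: "aa" => no
  Position 11: "ac" => no
  Position 12: "ca" => no
Total occurrences: 1

1


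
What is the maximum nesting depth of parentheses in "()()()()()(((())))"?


Input: "()()()()()(((())))"
Tracking depth:
  Position 0 '(': depth becomes 1
  Position 1 ')': depth becomes 0
  Position 2 '(': depth becomes 1
  Position 3 ')': depth becomes 0
  Position 4 '(': depth becomes 1
  Position 5 ')': depth becomes 0
  Position 6 '(': depth becomes 1
  Position 7 ')': depth becomes 0
  Position 8 '(': depth becomes 1
  Position 9 ')': depth becomes 0
  Position 10 '(': depth becomes 1
  Position 11 '(': depth becomes 2
  Position 12 '(': depth becomes 3
  Position 13 '(': depth becomes 4
  Position 14 ')': depth becomes 3
  Position 15 ')': depth becomes 2
  Position 16 ')': depth becomes 1
  Position 17 ')': depth becomes 0
Maximum depth reached: 4

4


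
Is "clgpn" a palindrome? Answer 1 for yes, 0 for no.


Input: clgpn
Reversed: npglc
  Compare pos 0 ('c') with pos 4 ('n'): MISMATCH
  Compare pos 1 ('l') with pos 3 ('p'): MISMATCH
Result: not a palindrome

0


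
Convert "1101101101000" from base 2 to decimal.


Input: "1101101101000" in base 2
Positional expansion:
  Digit '1' (value 1) x 2^12 = 4096
  Digit '1' (value 1) x 2^11 = 2048
  Digit '0' (value 0) x 2^10 = 0
  Digit '1' (value 1) x 2^9 = 512
  Digit '1' (value 1) x 2^8 = 256
  Digit '0' (value 0) x 2^7 = 0
  Digit '1' (value 1) x 2^6 = 64
  Digit '1' (value 1) x 2^5 = 32
  Digit '0' (value 0) x 2^4 = 0
  Digit '1' (value 1) x 2^3 = 8
  Digit '0' (value 0) x 2^2 = 0
  Digit '0' (value 0) x 2^1 = 0
  Digit '0' (value 0) x 2^0 = 0
Sum = 7016

7016


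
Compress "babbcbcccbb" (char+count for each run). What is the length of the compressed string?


Input: babbcbcccbb
Runs:
  'b' x 1 => "b1"
  'a' x 1 => "a1"
  'b' x 2 => "b2"
  'c' x 1 => "c1"
  'b' x 1 => "b1"
  'c' x 3 => "c3"
  'b' x 2 => "b2"
Compressed: "b1a1b2c1b1c3b2"
Compressed length: 14

14


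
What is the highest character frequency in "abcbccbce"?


Input: abcbccbce
Character counts:
  'a': 1
  'b': 3
  'c': 4
  'e': 1
Maximum frequency: 4

4


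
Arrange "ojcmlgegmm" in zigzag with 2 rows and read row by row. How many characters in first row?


Zigzag "ojcmlgegmm" into 2 rows:
Placing characters:
  'o' => row 0
  'j' => row 1
  'c' => row 0
  'm' => row 1
  'l' => row 0
  'g' => row 1
  'e' => row 0
  'g' => row 1
  'm' => row 0
  'm' => row 1
Rows:
  Row 0: "oclem"
  Row 1: "jmggm"
First row length: 5

5


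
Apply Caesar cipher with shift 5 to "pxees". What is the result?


Caesar cipher: shift "pxees" by 5
  'p' (pos 15) + 5 = pos 20 = 'u'
  'x' (pos 23) + 5 = pos 2 = 'c'
  'e' (pos 4) + 5 = pos 9 = 'j'
  'e' (pos 4) + 5 = pos 9 = 'j'
  's' (pos 18) + 5 = pos 23 = 'x'
Result: ucjjx

ucjjx


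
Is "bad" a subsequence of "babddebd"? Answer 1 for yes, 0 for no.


Check if "bad" is a subsequence of "babddebd"
Greedy scan:
  Position 0 ('b'): matches sub[0] = 'b'
  Position 1 ('a'): matches sub[1] = 'a'
  Position 2 ('b'): no match needed
  Position 3 ('d'): matches sub[2] = 'd'
  Position 4 ('d'): no match needed
  Position 5 ('e'): no match needed
  Position 6 ('b'): no match needed
  Position 7 ('d'): no match needed
All 3 characters matched => is a subsequence

1


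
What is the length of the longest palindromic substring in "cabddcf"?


Input: "cabddcf"
Checking substrings for palindromes:
  [3:5] "dd" (len 2) => palindrome
Longest palindromic substring: "dd" with length 2

2


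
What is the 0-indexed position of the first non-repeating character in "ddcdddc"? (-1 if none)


Input: ddcdddc
Character frequencies:
  'c': 2
  'd': 5
Scanning left to right for freq == 1:
  Position 0 ('d'): freq=5, skip
  Position 1 ('d'): freq=5, skip
  Position 2 ('c'): freq=2, skip
  Position 3 ('d'): freq=5, skip
  Position 4 ('d'): freq=5, skip
  Position 5 ('d'): freq=5, skip
  Position 6 ('c'): freq=2, skip
  No unique character found => answer = -1

-1


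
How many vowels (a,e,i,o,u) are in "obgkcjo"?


Input: obgkcjo
Checking each character:
  'o' at position 0: vowel (running total: 1)
  'b' at position 1: consonant
  'g' at position 2: consonant
  'k' at position 3: consonant
  'c' at position 4: consonant
  'j' at position 5: consonant
  'o' at position 6: vowel (running total: 2)
Total vowels: 2

2


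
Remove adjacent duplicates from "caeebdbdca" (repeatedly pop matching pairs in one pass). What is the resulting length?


Input: caeebdbdca
Stack-based adjacent duplicate removal:
  Read 'c': push. Stack: c
  Read 'a': push. Stack: ca
  Read 'e': push. Stack: cae
  Read 'e': matches stack top 'e' => pop. Stack: ca
  Read 'b': push. Stack: cab
  Read 'd': push. Stack: cabd
  Read 'b': push. Stack: cabdb
  Read 'd': push. Stack: cabdbd
  Read 'c': push. Stack: cabdbdc
  Read 'a': push. Stack: cabdbdca
Final stack: "cabdbdca" (length 8)

8


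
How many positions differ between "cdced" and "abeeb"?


Comparing "cdced" and "abeeb" position by position:
  Position 0: 'c' vs 'a' => DIFFER
  Position 1: 'd' vs 'b' => DIFFER
  Position 2: 'c' vs 'e' => DIFFER
  Position 3: 'e' vs 'e' => same
  Position 4: 'd' vs 'b' => DIFFER
Positions that differ: 4

4


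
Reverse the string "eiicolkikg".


Input: eiicolkikg
Reading characters right to left:
  Position 9: 'g'
  Position 8: 'k'
  Position 7: 'i'
  Position 6: 'k'
  Position 5: 'l'
  Position 4: 'o'
  Position 3: 'c'
  Position 2: 'i'
  Position 1: 'i'
  Position 0: 'e'
Reversed: gkiklociie

gkiklociie


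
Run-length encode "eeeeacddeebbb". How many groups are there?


Input: eeeeacddeebbb
Scanning for consecutive runs:
  Group 1: 'e' x 4 (positions 0-3)
  Group 2: 'a' x 1 (positions 4-4)
  Group 3: 'c' x 1 (positions 5-5)
  Group 4: 'd' x 2 (positions 6-7)
  Group 5: 'e' x 2 (positions 8-9)
  Group 6: 'b' x 3 (positions 10-12)
Total groups: 6

6


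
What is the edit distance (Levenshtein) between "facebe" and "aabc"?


Computing edit distance: "facebe" -> "aabc"
DP table:
           a    a    b    c
      0    1    2    3    4
  f   1    1    2    3    4
  a   2    1    1    2    3
  c   3    2    2    2    2
  e   4    3    3    3    3
  b   5    4    4    3    4
  e   6    5    5    4    4
Edit distance = dp[6][4] = 4

4


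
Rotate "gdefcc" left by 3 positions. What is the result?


Input: "gdefcc", rotate left by 3
First 3 characters: "gde"
Remaining characters: "fcc"
Concatenate remaining + first: "fcc" + "gde" = "fccgde"

fccgde


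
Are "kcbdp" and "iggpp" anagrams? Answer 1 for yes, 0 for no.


Strings: "kcbdp", "iggpp"
Sorted first:  bcdkp
Sorted second: ggipp
Differ at position 0: 'b' vs 'g' => not anagrams

0


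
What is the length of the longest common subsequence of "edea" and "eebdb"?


LCS of "edea" and "eebdb"
DP table:
           e    e    b    d    b
      0    0    0    0    0    0
  e   0    1    1    1    1    1
  d   0    1    1    1    2    2
  e   0    1    2    2    2    2
  a   0    1    2    2    2    2
LCS length = dp[4][5] = 2

2


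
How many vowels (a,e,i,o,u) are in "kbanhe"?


Input: kbanhe
Checking each character:
  'k' at position 0: consonant
  'b' at position 1: consonant
  'a' at position 2: vowel (running total: 1)
  'n' at position 3: consonant
  'h' at position 4: consonant
  'e' at position 5: vowel (running total: 2)
Total vowels: 2

2


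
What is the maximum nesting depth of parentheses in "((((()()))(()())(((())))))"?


Input: "((((()()))(()())(((())))))"
Tracking depth:
  Position 0 '(': depth becomes 1
  Position 1 '(': depth becomes 2
  Position 2 '(': depth becomes 3
  Position 3 '(': depth becomes 4
  Position 4 '(': depth becomes 5
  Position 5 ')': depth becomes 4
  Position 6 '(': depth becomes 5
  Position 7 ')': depth becomes 4
  Position 8 ')': depth becomes 3
  Position 9 ')': depth becomes 2
  Position 10 '(': depth becomes 3
  Position 11 '(': depth becomes 4
  Position 12 ')': depth becomes 3
  Position 13 '(': depth becomes 4
  Position 14 ')': depth becomes 3
  Position 15 ')': depth becomes 2
  Position 16 '(': depth becomes 3
  Position 17 '(': depth becomes 4
  Position 18 '(': depth becomes 5
  Position 19 '(': depth becomes 6
  Position 20 ')': depth becomes 5
  Position 21 ')': depth becomes 4
  Position 22 ')': depth becomes 3
  Position 23 ')': depth becomes 2
  Position 24 ')': depth becomes 1
  Position 25 ')': depth becomes 0
Maximum depth reached: 6

6


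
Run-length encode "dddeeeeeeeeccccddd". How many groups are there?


Input: dddeeeeeeeeccccddd
Scanning for consecutive runs:
  Group 1: 'd' x 3 (positions 0-2)
  Group 2: 'e' x 8 (positions 3-10)
  Group 3: 'c' x 4 (positions 11-14)
  Group 4: 'd' x 3 (positions 15-17)
Total groups: 4

4


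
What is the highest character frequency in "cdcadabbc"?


Input: cdcadabbc
Character counts:
  'a': 2
  'b': 2
  'c': 3
  'd': 2
Maximum frequency: 3

3


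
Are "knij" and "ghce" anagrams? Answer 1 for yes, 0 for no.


Strings: "knij", "ghce"
Sorted first:  ijkn
Sorted second: cegh
Differ at position 0: 'i' vs 'c' => not anagrams

0


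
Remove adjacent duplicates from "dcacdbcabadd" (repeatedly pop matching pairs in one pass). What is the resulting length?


Input: dcacdbcabadd
Stack-based adjacent duplicate removal:
  Read 'd': push. Stack: d
  Read 'c': push. Stack: dc
  Read 'a': push. Stack: dca
  Read 'c': push. Stack: dcac
  Read 'd': push. Stack: dcacd
  Read 'b': push. Stack: dcacdb
  Read 'c': push. Stack: dcacdbc
  Read 'a': push. Stack: dcacdbca
  Read 'b': push. Stack: dcacdbcab
  Read 'a': push. Stack: dcacdbcaba
  Read 'd': push. Stack: dcacdbcabad
  Read 'd': matches stack top 'd' => pop. Stack: dcacdbcaba
Final stack: "dcacdbcaba" (length 10)

10


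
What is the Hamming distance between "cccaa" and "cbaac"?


Comparing "cccaa" and "cbaac" position by position:
  Position 0: 'c' vs 'c' => same
  Position 1: 'c' vs 'b' => differ
  Position 2: 'c' vs 'a' => differ
  Position 3: 'a' vs 'a' => same
  Position 4: 'a' vs 'c' => differ
Total differences (Hamming distance): 3

3


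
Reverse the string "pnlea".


Input: pnlea
Reading characters right to left:
  Position 4: 'a'
  Position 3: 'e'
  Position 2: 'l'
  Position 1: 'n'
  Position 0: 'p'
Reversed: aelnp

aelnp


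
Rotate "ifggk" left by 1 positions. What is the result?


Input: "ifggk", rotate left by 1
First 1 characters: "i"
Remaining characters: "fggk"
Concatenate remaining + first: "fggk" + "i" = "fggki"

fggki


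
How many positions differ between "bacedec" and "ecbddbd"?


Comparing "bacedec" and "ecbddbd" position by position:
  Position 0: 'b' vs 'e' => DIFFER
  Position 1: 'a' vs 'c' => DIFFER
  Position 2: 'c' vs 'b' => DIFFER
  Position 3: 'e' vs 'd' => DIFFER
  Position 4: 'd' vs 'd' => same
  Position 5: 'e' vs 'b' => DIFFER
  Position 6: 'c' vs 'd' => DIFFER
Positions that differ: 6

6


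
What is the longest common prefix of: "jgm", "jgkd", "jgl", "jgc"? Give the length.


Words: jgm, jgkd, jgl, jgc
  Position 0: all 'j' => match
  Position 1: all 'g' => match
  Position 2: ('m', 'k', 'l', 'c') => mismatch, stop
LCP = "jg" (length 2)

2


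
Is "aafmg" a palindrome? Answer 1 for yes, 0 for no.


Input: aafmg
Reversed: gmfaa
  Compare pos 0 ('a') with pos 4 ('g'): MISMATCH
  Compare pos 1 ('a') with pos 3 ('m'): MISMATCH
Result: not a palindrome

0


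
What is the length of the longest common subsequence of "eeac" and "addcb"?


LCS of "eeac" and "addcb"
DP table:
           a    d    d    c    b
      0    0    0    0    0    0
  e   0    0    0    0    0    0
  e   0    0    0    0    0    0
  a   0    1    1    1    1    1
  c   0    1    1    1    2    2
LCS length = dp[4][5] = 2

2


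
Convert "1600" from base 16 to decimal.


Input: "1600" in base 16
Positional expansion:
  Digit '1' (value 1) x 16^3 = 4096
  Digit '6' (value 6) x 16^2 = 1536
  Digit '0' (value 0) x 16^1 = 0
  Digit '0' (value 0) x 16^0 = 0
Sum = 5632

5632


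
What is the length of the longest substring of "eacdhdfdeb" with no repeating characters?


Input: "eacdhdfdeb"
Sliding window (track last position of each char):
  Position 0 ('e'): window [0,0] length 1 -- new best
  Position 1 ('a'): window [0,1] length 2 -- new best
  Position 2 ('c'): window [0,2] length 3 -- new best
  Position 3 ('d'): window [0,3] length 4 -- new best
  Position 4 ('h'): window [0,4] length 5 -- new best
  Position 5 ('d'): repeat (last at 3), move window start to 4
  Position 5 ('d'): window [4,5] length 2
  Position 6 ('f'): window [4,6] length 3
  Position 7 ('d'): repeat (last at 5), move window start to 6
  Position 7 ('d'): window [6,7] length 2
  Position 8 ('e'): window [6,8] length 3
  Position 9 ('b'): window [6,9] length 4
Longest substring with no repeats: "eacdh" with length 5

5
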